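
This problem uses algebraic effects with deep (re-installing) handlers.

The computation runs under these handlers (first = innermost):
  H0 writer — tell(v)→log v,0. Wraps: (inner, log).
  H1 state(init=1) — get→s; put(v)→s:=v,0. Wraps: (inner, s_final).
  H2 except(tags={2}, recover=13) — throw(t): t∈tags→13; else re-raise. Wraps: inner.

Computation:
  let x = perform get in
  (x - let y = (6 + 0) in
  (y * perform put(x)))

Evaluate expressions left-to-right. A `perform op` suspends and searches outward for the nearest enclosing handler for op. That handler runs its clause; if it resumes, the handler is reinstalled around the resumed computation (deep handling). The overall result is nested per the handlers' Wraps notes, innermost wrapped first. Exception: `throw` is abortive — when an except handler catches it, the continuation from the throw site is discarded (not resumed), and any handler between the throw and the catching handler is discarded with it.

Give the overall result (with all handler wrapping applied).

Step-by-step:
get @ H1 ⇒ 1
put(1) @ H1 ⇒ s:=1
H0 returns (1, ())
H1 returns ((1, ()), 1)
H2 returns ((1, ()), 1)
= ((1, ()), 1)

Answer: ((1, ()), 1)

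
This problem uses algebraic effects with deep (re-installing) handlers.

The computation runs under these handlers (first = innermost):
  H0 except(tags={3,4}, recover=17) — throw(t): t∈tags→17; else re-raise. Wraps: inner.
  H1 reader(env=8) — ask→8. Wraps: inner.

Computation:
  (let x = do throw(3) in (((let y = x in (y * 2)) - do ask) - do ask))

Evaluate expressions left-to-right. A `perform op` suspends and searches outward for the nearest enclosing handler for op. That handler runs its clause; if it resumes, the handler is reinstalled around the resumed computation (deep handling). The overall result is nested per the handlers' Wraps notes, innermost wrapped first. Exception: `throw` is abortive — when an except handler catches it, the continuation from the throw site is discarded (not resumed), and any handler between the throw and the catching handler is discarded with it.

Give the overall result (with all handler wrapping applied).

Evaluation trace:
throw(3) @ H0 caught ⇒ 17
H1 returns 17
= 17

Answer: 17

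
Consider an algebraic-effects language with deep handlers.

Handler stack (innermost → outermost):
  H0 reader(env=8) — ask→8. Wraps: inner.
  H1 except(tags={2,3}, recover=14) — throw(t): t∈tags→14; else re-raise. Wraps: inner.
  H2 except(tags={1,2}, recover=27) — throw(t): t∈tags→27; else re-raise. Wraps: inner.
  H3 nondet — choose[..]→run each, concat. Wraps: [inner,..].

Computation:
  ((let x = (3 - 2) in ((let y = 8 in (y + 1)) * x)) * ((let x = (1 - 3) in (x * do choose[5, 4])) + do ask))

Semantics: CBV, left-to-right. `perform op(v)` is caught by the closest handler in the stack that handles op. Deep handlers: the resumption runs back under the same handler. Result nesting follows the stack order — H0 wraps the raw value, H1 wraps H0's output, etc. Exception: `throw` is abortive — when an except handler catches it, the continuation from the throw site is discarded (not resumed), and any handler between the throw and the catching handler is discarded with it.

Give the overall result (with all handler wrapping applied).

Evaluation trace:
choose[5, 4] @ H3
  branch[0] choose=5:
    ask @ H0 ⇒ 8
    H0 returns -18
    H1 returns -18
    H2 returns -18
    H3 returns [-18]
  branch[1] choose=4:
    ask @ H0 ⇒ 8
    H0 returns 0
    H1 returns 0
    H2 returns 0
    H3 returns [0]
= [-18, 0]

Answer: [-18, 0]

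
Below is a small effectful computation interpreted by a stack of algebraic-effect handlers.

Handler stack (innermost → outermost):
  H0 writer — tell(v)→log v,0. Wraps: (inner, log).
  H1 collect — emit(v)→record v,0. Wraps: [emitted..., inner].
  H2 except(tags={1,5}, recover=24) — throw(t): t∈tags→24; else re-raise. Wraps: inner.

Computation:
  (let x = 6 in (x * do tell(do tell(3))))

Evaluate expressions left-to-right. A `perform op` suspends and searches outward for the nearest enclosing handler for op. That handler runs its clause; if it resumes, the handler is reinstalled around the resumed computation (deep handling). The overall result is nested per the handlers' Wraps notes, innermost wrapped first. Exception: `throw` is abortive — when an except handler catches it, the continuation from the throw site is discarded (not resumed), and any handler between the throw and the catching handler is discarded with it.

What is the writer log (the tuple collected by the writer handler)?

Answer: (3, 0)

Working:
tell(3) @ H0 ⇒ log+=3
tell(0) @ H0 ⇒ log+=0
H0 returns (0, (3, 0))
H1 returns [(0, (3, 0))]
H2 returns [(0, (3, 0))]
= [(0, (3, 0))]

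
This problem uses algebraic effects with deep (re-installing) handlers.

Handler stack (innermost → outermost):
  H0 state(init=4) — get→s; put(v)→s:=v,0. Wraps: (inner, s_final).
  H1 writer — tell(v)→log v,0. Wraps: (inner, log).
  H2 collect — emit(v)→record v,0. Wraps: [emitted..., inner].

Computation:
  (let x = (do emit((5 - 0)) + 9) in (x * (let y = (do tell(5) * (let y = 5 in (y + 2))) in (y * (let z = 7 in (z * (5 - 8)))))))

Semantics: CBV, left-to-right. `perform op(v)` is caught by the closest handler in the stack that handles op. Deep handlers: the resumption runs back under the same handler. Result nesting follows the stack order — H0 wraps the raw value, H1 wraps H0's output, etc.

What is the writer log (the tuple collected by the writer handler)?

Answer: (5)

Evaluation trace:
emit(5) @ H2 ⇒ out+=5
tell(5) @ H1 ⇒ log+=5
H0 returns (0, 4)
H1 returns ((0, 4), (5))
H2 returns [5, ((0, 4), (5))]
= [5, ((0, 4), (5))]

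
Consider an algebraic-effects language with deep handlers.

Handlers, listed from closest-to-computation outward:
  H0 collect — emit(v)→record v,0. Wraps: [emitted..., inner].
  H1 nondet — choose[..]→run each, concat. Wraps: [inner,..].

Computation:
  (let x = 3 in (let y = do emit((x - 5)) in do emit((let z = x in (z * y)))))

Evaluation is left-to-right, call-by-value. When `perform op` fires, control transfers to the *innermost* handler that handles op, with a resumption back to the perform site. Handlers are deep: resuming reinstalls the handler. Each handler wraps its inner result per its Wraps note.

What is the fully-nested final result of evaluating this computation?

Answer: [[-2, 0, 0]]

Working:
emit(-2) @ H0 ⇒ out+=-2
emit(0) @ H0 ⇒ out+=0
H0 returns [-2, 0, 0]
H1 returns [[-2, 0, 0]]
= [[-2, 0, 0]]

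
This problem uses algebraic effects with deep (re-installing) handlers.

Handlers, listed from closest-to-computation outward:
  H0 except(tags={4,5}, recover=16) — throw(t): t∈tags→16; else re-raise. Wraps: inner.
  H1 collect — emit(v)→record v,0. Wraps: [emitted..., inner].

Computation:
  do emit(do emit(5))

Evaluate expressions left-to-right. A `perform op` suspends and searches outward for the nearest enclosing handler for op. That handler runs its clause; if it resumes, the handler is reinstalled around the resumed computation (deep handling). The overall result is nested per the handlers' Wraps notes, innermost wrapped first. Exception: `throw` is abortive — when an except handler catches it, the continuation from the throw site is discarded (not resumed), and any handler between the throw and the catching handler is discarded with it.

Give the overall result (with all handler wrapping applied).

Evaluation trace:
emit(5) @ H1 ⇒ out+=5
emit(0) @ H1 ⇒ out+=0
H0 returns 0
H1 returns [5, 0, 0]
= [5, 0, 0]

Answer: [5, 0, 0]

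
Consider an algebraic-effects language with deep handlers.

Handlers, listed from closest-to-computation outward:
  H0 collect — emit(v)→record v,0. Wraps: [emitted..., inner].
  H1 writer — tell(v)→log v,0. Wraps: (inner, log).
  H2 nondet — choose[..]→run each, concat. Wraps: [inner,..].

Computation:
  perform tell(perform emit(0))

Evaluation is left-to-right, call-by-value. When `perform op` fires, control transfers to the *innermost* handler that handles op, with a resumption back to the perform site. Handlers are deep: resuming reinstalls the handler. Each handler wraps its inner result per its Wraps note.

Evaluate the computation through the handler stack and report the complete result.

Answer: [([0, 0], (0))]

Evaluation trace:
emit(0) @ H0 ⇒ out+=0
tell(0) @ H1 ⇒ log+=0
H0 returns [0, 0]
H1 returns ([0, 0], (0))
H2 returns [([0, 0], (0))]
= [([0, 0], (0))]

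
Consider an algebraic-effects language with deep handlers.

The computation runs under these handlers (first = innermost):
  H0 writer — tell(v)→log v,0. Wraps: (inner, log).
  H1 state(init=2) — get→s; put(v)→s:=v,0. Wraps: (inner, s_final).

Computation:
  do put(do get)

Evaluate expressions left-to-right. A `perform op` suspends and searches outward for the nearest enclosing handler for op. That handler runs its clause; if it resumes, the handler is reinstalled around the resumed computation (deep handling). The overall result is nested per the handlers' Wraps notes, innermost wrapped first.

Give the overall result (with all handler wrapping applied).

Step-by-step:
get @ H1 ⇒ 2
put(2) @ H1 ⇒ s:=2
H0 returns (0, ())
H1 returns ((0, ()), 2)
= ((0, ()), 2)

Answer: ((0, ()), 2)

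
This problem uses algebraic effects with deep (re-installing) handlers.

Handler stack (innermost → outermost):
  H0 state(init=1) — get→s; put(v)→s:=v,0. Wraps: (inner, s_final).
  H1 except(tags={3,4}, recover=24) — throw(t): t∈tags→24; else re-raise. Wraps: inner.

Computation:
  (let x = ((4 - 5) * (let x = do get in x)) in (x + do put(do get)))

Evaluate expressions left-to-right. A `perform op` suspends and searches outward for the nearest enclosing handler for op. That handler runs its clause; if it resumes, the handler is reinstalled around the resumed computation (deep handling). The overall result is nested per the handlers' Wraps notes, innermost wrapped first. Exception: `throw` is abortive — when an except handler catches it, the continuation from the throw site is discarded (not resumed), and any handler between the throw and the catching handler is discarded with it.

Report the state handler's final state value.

Step-by-step:
get @ H0 ⇒ 1
get @ H0 ⇒ 1
put(1) @ H0 ⇒ s:=1
H0 returns (-1, 1)
H1 returns (-1, 1)
= (-1, 1)

Answer: 1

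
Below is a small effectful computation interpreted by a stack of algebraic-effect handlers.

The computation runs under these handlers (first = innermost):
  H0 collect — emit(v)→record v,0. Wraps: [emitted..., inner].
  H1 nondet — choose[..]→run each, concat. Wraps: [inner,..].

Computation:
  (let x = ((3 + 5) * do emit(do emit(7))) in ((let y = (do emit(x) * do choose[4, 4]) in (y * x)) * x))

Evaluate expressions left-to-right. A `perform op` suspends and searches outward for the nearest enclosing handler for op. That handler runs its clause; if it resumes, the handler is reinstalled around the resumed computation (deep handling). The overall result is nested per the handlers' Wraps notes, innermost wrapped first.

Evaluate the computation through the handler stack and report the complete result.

Answer: [[7, 0, 0, 0], [7, 0, 0, 0]]

Evaluation trace:
emit(7) @ H0 ⇒ out+=7
emit(0) @ H0 ⇒ out+=0
emit(0) @ H0 ⇒ out+=0
choose[4, 4] @ H1
  branch[0] choose=4:
    H0 returns [7, 0, 0, 0]
    H1 returns [[7, 0, 0, 0]]
  branch[1] choose=4:
    H0 returns [7, 0, 0, 0]
    H1 returns [[7, 0, 0, 0]]
= [[7, 0, 0, 0], [7, 0, 0, 0]]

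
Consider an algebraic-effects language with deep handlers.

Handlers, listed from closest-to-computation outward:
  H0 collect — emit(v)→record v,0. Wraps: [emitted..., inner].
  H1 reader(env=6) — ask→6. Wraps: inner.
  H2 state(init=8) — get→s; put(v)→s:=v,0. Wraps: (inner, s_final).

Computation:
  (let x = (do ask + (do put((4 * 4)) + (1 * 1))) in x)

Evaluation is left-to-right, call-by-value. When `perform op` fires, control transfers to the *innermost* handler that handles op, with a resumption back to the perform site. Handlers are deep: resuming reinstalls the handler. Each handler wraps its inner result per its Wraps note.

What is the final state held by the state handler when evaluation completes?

Answer: 16

Step-by-step:
ask @ H1 ⇒ 6
put(16) @ H2 ⇒ s:=16
H0 returns [7]
H1 returns [7]
H2 returns ([7], 16)
= ([7], 16)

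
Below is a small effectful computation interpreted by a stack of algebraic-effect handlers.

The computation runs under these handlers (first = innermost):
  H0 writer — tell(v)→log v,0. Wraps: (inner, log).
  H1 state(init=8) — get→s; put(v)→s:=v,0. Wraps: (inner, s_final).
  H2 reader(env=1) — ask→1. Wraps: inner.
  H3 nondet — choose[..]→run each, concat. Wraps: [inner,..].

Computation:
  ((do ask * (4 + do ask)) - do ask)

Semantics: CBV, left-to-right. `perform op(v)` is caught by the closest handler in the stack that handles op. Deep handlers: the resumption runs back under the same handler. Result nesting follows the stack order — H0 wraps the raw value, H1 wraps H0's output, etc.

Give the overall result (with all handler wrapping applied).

Answer: [((4, ()), 8)]

Step-by-step:
ask @ H2 ⇒ 1
ask @ H2 ⇒ 1
ask @ H2 ⇒ 1
H0 returns (4, ())
H1 returns ((4, ()), 8)
H2 returns ((4, ()), 8)
H3 returns [((4, ()), 8)]
= [((4, ()), 8)]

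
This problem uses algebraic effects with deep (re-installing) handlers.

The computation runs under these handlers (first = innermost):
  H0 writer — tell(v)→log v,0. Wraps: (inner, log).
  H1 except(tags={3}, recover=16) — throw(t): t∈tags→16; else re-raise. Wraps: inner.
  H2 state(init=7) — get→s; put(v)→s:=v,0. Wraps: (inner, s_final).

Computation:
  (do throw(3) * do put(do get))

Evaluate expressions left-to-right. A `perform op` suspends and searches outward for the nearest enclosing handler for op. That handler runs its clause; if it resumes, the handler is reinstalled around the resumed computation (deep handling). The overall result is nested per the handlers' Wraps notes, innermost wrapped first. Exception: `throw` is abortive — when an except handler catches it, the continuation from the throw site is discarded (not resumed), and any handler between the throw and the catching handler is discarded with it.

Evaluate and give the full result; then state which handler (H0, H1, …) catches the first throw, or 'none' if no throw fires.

Answer: (16, 7) ; first throw caught by: H1

Working:
throw(3) @ H1 caught ⇒ 16
H2 returns (16, 7)
= (16, 7)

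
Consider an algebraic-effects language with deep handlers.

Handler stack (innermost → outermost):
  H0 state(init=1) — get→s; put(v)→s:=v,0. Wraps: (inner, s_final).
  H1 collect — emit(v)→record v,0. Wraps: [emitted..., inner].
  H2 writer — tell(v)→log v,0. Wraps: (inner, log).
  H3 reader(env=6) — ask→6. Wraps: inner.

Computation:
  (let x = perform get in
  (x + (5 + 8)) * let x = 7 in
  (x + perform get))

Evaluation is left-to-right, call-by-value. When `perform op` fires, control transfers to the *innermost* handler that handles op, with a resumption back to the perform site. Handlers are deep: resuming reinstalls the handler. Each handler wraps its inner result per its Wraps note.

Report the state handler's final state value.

Working:
get @ H0 ⇒ 1
get @ H0 ⇒ 1
H0 returns (112, 1)
H1 returns [(112, 1)]
H2 returns ([(112, 1)], ())
H3 returns ([(112, 1)], ())
= ([(112, 1)], ())

Answer: 1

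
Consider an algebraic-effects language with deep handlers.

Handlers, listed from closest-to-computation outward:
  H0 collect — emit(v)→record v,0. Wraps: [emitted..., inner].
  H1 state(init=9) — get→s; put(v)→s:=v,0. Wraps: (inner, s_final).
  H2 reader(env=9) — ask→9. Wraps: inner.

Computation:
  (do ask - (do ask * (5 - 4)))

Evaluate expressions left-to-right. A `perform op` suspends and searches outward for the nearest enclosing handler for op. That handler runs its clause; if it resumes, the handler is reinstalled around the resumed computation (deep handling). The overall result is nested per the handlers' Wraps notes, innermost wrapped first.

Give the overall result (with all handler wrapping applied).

Answer: ([0], 9)

Step-by-step:
ask @ H2 ⇒ 9
ask @ H2 ⇒ 9
H0 returns [0]
H1 returns ([0], 9)
H2 returns ([0], 9)
= ([0], 9)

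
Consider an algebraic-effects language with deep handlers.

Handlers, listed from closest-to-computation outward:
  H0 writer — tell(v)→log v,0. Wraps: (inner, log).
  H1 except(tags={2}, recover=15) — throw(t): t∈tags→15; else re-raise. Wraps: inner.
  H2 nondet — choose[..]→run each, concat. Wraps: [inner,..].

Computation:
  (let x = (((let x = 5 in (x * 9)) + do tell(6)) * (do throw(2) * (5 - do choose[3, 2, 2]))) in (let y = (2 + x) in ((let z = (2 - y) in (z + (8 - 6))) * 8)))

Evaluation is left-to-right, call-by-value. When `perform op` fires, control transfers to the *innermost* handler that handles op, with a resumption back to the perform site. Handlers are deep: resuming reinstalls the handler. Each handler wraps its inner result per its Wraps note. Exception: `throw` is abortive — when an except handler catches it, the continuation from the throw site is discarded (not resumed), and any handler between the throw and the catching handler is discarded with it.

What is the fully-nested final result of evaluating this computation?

Answer: [15]

Working:
tell(6) @ H0 ⇒ log+=6
throw(2) @ H1 caught ⇒ 15
H2 returns [15]
= [15]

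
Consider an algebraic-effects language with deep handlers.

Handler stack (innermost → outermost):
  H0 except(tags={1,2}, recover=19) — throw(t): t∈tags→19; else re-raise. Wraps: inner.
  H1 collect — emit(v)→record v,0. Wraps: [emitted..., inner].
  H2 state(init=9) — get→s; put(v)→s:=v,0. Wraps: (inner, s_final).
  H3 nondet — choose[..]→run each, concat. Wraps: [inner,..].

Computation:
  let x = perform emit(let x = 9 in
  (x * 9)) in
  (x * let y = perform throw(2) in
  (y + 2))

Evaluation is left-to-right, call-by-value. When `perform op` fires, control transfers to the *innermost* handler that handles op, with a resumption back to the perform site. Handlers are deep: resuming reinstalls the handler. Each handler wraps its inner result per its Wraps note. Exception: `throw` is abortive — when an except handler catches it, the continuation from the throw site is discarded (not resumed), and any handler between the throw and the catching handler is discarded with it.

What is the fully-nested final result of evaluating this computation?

Evaluation trace:
emit(81) @ H1 ⇒ out+=81
throw(2) @ H0 caught ⇒ 19
H1 returns [81, 19]
H2 returns ([81, 19], 9)
H3 returns [([81, 19], 9)]
= [([81, 19], 9)]

Answer: [([81, 19], 9)]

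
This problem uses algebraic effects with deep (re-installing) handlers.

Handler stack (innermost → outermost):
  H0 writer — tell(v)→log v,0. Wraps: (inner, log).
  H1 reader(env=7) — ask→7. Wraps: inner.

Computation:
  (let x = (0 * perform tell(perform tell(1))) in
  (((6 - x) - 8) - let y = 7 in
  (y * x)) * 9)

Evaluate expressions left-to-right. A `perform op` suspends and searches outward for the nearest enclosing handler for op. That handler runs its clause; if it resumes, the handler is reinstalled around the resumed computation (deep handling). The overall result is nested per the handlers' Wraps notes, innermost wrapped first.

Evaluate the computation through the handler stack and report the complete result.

Answer: (-18, (1, 0))

Step-by-step:
tell(1) @ H0 ⇒ log+=1
tell(0) @ H0 ⇒ log+=0
H0 returns (-18, (1, 0))
H1 returns (-18, (1, 0))
= (-18, (1, 0))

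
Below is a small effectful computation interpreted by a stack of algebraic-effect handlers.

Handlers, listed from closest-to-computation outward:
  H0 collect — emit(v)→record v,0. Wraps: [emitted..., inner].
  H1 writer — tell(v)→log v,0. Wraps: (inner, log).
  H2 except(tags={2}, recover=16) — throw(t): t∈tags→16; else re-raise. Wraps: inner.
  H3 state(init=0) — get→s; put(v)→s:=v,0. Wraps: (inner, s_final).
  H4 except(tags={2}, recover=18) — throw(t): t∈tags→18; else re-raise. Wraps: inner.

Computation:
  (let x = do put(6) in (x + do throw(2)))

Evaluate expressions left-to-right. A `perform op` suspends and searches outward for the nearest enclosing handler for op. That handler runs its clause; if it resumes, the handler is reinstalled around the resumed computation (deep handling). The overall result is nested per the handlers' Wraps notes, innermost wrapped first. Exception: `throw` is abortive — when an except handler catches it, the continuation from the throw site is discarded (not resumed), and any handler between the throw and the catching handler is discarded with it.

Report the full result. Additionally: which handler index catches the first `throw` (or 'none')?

Step-by-step:
put(6) @ H3 ⇒ s:=6
throw(2) @ H2 caught ⇒ 16
H3 returns (16, 6)
H4 returns (16, 6)
= (16, 6)

Answer: (16, 6) ; first throw caught by: H2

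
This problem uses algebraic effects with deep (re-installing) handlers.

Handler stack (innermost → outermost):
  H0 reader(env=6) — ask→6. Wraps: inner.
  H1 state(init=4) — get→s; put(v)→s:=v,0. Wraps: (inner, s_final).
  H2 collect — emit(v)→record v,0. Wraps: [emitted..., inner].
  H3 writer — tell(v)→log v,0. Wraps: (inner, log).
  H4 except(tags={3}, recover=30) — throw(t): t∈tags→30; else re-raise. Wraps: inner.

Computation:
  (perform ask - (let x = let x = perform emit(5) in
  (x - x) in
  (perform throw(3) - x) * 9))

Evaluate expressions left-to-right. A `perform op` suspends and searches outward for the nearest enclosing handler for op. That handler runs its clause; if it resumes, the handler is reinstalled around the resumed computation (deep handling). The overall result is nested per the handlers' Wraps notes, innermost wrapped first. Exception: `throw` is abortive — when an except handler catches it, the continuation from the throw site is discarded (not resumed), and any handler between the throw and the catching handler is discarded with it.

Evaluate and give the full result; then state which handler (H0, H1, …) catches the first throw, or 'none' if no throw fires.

Answer: 30 ; first throw caught by: H4

Working:
ask @ H0 ⇒ 6
emit(5) @ H2 ⇒ out+=5
throw(3) @ H4 caught ⇒ 30
= 30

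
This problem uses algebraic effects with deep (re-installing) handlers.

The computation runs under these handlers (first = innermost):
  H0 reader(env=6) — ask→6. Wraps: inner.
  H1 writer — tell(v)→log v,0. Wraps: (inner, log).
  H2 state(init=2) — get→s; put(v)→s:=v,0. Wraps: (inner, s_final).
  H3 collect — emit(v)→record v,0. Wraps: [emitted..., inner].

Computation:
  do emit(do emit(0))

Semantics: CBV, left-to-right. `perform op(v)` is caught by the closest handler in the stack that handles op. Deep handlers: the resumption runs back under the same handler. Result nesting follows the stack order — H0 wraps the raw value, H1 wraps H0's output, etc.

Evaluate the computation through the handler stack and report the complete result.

Answer: [0, 0, ((0, ()), 2)]

Working:
emit(0) @ H3 ⇒ out+=0
emit(0) @ H3 ⇒ out+=0
H0 returns 0
H1 returns (0, ())
H2 returns ((0, ()), 2)
H3 returns [0, 0, ((0, ()), 2)]
= [0, 0, ((0, ()), 2)]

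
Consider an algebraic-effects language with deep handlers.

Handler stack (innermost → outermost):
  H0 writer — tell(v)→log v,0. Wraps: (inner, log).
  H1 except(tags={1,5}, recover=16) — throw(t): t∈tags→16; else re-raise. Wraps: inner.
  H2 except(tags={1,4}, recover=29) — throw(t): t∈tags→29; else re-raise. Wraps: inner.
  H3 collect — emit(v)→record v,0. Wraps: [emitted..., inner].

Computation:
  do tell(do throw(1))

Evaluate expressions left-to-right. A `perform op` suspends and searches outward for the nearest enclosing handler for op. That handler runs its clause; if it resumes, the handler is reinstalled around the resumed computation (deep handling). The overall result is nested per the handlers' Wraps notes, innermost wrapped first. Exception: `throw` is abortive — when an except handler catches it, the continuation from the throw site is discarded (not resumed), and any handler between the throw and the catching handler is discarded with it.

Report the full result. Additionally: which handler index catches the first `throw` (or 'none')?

Evaluation trace:
throw(1) @ H1 caught ⇒ 16
H2 returns 16
H3 returns [16]
= [16]

Answer: [16] ; first throw caught by: H1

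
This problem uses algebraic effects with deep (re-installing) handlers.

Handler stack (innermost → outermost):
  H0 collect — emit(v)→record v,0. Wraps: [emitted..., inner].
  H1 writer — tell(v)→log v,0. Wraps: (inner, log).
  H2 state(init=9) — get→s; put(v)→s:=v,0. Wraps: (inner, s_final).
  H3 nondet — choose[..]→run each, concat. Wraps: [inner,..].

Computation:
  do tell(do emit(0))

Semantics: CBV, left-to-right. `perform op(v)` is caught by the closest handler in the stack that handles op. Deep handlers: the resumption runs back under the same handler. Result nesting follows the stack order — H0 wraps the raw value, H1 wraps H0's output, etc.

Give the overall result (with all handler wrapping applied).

Answer: [(([0, 0], (0)), 9)]

Working:
emit(0) @ H0 ⇒ out+=0
tell(0) @ H1 ⇒ log+=0
H0 returns [0, 0]
H1 returns ([0, 0], (0))
H2 returns (([0, 0], (0)), 9)
H3 returns [(([0, 0], (0)), 9)]
= [(([0, 0], (0)), 9)]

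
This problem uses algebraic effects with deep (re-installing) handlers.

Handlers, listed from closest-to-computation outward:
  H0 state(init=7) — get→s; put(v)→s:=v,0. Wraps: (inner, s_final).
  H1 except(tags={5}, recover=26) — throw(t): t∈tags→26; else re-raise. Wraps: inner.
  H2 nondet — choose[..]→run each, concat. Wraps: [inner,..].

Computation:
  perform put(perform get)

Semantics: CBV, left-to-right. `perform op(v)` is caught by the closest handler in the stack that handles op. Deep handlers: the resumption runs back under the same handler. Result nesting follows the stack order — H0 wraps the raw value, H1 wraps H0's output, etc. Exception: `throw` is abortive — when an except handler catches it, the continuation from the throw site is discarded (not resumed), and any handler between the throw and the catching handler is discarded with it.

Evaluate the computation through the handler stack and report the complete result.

Answer: [(0, 7)]

Step-by-step:
get @ H0 ⇒ 7
put(7) @ H0 ⇒ s:=7
H0 returns (0, 7)
H1 returns (0, 7)
H2 returns [(0, 7)]
= [(0, 7)]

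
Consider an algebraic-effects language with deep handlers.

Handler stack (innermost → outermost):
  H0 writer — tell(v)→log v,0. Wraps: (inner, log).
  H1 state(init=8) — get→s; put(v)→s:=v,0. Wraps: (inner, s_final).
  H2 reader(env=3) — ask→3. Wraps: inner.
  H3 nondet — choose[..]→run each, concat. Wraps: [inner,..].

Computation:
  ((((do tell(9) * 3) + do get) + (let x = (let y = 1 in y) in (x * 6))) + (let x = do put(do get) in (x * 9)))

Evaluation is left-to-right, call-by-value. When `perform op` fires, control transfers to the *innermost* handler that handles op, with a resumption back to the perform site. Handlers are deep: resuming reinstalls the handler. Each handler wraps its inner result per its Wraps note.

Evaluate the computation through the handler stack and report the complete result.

Answer: [((14, (9)), 8)]

Working:
tell(9) @ H0 ⇒ log+=9
get @ H1 ⇒ 8
get @ H1 ⇒ 8
put(8) @ H1 ⇒ s:=8
H0 returns (14, (9))
H1 returns ((14, (9)), 8)
H2 returns ((14, (9)), 8)
H3 returns [((14, (9)), 8)]
= [((14, (9)), 8)]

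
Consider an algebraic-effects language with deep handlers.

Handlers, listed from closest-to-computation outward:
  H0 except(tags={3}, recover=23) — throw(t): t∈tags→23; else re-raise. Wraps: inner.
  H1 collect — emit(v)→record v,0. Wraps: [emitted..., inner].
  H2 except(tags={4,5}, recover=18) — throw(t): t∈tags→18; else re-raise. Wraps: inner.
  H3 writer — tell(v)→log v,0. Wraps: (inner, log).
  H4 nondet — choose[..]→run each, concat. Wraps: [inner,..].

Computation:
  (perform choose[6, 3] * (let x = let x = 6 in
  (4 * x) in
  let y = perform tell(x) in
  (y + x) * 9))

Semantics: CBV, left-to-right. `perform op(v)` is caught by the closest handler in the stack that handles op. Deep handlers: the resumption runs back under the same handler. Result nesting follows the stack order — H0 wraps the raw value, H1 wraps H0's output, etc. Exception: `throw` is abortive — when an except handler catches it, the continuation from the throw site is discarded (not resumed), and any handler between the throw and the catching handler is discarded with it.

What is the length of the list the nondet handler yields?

Step-by-step:
choose[6, 3] @ H4
  branch[0] choose=6:
    tell(24) @ H3 ⇒ log+=24
    H0 returns 1296
    H1 returns [1296]
    H2 returns [1296]
    H3 returns ([1296], (24))
    H4 returns [([1296], (24))]
  branch[1] choose=3:
    tell(24) @ H3 ⇒ log+=24
    H0 returns 648
    H1 returns [648]
    H2 returns [648]
    H3 returns ([648], (24))
    H4 returns [([648], (24))]
= [([1296], (24)), ([648], (24))]

Answer: 2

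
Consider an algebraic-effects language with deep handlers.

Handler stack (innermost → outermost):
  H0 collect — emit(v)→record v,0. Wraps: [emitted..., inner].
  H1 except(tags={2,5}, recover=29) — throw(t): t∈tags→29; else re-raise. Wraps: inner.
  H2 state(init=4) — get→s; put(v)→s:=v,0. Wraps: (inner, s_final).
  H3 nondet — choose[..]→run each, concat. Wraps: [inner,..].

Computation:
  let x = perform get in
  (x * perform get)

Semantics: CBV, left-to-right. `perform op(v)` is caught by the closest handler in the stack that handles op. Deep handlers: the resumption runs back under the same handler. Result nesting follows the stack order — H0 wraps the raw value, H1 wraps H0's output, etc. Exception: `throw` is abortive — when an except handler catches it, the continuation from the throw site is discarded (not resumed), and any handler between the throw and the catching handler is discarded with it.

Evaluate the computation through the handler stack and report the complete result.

Answer: [([16], 4)]

Step-by-step:
get @ H2 ⇒ 4
get @ H2 ⇒ 4
H0 returns [16]
H1 returns [16]
H2 returns ([16], 4)
H3 returns [([16], 4)]
= [([16], 4)]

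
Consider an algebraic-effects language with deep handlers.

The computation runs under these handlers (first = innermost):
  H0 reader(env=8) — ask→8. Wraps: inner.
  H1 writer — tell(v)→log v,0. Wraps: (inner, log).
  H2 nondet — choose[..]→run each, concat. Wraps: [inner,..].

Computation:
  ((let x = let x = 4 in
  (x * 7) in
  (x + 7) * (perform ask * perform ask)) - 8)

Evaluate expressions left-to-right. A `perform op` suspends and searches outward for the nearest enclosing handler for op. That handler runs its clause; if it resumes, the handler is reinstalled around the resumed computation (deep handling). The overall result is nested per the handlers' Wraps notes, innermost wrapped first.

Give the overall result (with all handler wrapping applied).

Working:
ask @ H0 ⇒ 8
ask @ H0 ⇒ 8
H0 returns 2232
H1 returns (2232, ())
H2 returns [(2232, ())]
= [(2232, ())]

Answer: [(2232, ())]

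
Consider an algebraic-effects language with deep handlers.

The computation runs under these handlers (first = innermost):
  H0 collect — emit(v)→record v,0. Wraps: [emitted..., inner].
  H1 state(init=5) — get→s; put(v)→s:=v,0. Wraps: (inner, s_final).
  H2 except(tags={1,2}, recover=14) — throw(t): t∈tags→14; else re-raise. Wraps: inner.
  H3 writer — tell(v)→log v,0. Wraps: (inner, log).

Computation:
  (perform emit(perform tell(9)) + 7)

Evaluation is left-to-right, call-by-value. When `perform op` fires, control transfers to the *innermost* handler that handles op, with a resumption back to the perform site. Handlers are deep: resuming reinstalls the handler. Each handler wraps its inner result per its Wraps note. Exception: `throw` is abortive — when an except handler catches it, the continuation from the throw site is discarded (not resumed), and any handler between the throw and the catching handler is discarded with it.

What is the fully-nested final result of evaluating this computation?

Working:
tell(9) @ H3 ⇒ log+=9
emit(0) @ H0 ⇒ out+=0
H0 returns [0, 7]
H1 returns ([0, 7], 5)
H2 returns ([0, 7], 5)
H3 returns (([0, 7], 5), (9))
= (([0, 7], 5), (9))

Answer: (([0, 7], 5), (9))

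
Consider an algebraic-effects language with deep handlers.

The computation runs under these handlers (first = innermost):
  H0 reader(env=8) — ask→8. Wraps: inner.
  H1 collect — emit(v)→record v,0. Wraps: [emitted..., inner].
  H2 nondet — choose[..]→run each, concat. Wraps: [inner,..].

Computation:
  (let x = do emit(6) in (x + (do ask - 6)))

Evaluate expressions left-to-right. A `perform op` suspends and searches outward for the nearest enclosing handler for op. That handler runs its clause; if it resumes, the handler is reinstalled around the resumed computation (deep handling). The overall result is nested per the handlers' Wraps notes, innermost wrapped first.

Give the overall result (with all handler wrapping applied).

Answer: [[6, 2]]

Working:
emit(6) @ H1 ⇒ out+=6
ask @ H0 ⇒ 8
H0 returns 2
H1 returns [6, 2]
H2 returns [[6, 2]]
= [[6, 2]]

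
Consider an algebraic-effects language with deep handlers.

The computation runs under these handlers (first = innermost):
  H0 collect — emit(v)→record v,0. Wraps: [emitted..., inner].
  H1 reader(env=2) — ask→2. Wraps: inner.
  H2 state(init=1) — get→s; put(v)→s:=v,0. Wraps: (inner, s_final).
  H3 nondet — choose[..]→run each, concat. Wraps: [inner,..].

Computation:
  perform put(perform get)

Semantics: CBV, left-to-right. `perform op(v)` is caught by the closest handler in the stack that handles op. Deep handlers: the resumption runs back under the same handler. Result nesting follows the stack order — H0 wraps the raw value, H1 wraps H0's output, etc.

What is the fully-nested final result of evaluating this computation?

Answer: [([0], 1)]

Working:
get @ H2 ⇒ 1
put(1) @ H2 ⇒ s:=1
H0 returns [0]
H1 returns [0]
H2 returns ([0], 1)
H3 returns [([0], 1)]
= [([0], 1)]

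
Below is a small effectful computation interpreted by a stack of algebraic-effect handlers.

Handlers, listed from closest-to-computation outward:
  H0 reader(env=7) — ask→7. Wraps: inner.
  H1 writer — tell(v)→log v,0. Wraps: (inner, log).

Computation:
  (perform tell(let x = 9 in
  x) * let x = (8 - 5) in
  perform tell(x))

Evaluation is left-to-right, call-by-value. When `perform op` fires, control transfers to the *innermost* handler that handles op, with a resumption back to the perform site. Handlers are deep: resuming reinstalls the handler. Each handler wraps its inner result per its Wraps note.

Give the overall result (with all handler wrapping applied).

Step-by-step:
tell(9) @ H1 ⇒ log+=9
tell(3) @ H1 ⇒ log+=3
H0 returns 0
H1 returns (0, (9, 3))
= (0, (9, 3))

Answer: (0, (9, 3))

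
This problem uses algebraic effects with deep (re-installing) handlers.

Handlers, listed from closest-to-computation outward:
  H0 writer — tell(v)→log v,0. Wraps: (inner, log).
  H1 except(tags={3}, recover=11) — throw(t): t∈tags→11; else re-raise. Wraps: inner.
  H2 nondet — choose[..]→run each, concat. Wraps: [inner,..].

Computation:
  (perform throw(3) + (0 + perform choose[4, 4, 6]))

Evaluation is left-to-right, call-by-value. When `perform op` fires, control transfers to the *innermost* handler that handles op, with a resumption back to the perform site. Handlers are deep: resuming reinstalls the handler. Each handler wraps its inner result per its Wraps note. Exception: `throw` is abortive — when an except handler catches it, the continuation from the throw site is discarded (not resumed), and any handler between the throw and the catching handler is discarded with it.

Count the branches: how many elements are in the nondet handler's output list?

Answer: 1

Step-by-step:
throw(3) @ H1 caught ⇒ 11
H2 returns [11]
= [11]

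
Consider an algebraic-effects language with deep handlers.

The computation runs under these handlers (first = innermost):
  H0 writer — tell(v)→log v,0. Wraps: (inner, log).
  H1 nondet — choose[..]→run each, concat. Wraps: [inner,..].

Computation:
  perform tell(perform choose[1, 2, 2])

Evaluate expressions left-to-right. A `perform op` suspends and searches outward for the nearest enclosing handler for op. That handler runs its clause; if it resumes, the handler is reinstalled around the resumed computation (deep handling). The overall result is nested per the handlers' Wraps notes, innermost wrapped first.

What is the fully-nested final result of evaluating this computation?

Evaluation trace:
choose[1, 2, 2] @ H1
  branch[0] choose=1:
    tell(1) @ H0 ⇒ log+=1
    H0 returns (0, (1))
    H1 returns [(0, (1))]
  branch[1] choose=2:
    tell(2) @ H0 ⇒ log+=2
    H0 returns (0, (2))
    H1 returns [(0, (2))]
  branch[2] choose=2:
    tell(2) @ H0 ⇒ log+=2
    H0 returns (0, (2))
    H1 returns [(0, (2))]
= [(0, (1)), (0, (2)), (0, (2))]

Answer: [(0, (1)), (0, (2)), (0, (2))]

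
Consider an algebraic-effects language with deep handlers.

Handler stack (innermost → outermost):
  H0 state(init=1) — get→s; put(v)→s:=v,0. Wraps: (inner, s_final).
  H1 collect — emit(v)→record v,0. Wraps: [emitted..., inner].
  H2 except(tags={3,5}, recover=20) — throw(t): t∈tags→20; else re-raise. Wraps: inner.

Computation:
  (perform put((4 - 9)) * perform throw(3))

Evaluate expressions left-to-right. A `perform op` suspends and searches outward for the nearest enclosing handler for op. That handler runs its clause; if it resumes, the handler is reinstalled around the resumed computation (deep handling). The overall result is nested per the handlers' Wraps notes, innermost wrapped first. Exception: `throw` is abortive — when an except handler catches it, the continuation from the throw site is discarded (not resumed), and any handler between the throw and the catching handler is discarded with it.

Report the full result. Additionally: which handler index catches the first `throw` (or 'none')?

Working:
put(-5) @ H0 ⇒ s:=-5
throw(3) @ H2 caught ⇒ 20
= 20

Answer: 20 ; first throw caught by: H2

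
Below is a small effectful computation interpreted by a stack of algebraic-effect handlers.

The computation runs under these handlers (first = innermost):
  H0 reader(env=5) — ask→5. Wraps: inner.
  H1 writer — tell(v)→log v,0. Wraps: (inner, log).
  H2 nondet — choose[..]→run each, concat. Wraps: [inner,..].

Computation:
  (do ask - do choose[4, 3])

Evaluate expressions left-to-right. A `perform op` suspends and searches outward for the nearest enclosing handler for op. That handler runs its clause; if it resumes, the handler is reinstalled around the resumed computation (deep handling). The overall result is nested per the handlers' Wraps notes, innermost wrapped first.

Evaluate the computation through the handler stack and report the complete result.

Answer: [(1, ()), (2, ())]

Step-by-step:
ask @ H0 ⇒ 5
choose[4, 3] @ H2
  branch[0] choose=4:
    H0 returns 1
    H1 returns (1, ())
    H2 returns [(1, ())]
  branch[1] choose=3:
    H0 returns 2
    H1 returns (2, ())
    H2 returns [(2, ())]
= [(1, ()), (2, ())]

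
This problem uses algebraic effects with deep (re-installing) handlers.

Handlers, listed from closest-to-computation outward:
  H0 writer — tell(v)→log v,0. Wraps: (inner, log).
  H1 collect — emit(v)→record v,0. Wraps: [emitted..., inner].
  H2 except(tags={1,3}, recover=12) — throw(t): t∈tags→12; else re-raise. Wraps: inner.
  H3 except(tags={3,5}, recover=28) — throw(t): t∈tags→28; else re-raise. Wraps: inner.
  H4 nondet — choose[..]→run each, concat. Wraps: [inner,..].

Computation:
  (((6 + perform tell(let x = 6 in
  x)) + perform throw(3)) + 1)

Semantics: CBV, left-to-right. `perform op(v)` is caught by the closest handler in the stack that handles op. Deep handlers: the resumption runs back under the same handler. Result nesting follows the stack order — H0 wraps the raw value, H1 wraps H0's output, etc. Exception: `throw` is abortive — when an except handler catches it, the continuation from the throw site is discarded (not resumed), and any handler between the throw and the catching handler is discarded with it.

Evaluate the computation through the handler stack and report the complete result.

Step-by-step:
tell(6) @ H0 ⇒ log+=6
throw(3) @ H2 caught ⇒ 12
H3 returns 12
H4 returns [12]
= [12]

Answer: [12]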